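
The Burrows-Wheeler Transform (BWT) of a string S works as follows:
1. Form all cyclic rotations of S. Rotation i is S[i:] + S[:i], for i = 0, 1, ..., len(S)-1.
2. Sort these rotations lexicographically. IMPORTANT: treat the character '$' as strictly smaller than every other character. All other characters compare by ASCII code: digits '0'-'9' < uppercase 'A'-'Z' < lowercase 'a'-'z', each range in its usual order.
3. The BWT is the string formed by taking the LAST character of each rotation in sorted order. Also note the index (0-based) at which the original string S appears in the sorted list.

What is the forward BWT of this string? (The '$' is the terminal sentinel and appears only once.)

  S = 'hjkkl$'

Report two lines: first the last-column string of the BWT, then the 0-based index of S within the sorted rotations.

All 6 rotations (rotation i = S[i:]+S[:i]):
  rot[0] = hjkkl$
  rot[1] = jkkl$h
  rot[2] = kkl$hj
  rot[3] = kl$hjk
  rot[4] = l$hjkk
  rot[5] = $hjkkl
Sorted (with $ < everything):
  sorted[0] = $hjkkl  (last char: 'l')
  sorted[1] = hjkkl$  (last char: '$')
  sorted[2] = jkkl$h  (last char: 'h')
  sorted[3] = kkl$hj  (last char: 'j')
  sorted[4] = kl$hjk  (last char: 'k')
  sorted[5] = l$hjkk  (last char: 'k')
Last column: l$hjkk
Original string S is at sorted index 1

Answer: l$hjkk
1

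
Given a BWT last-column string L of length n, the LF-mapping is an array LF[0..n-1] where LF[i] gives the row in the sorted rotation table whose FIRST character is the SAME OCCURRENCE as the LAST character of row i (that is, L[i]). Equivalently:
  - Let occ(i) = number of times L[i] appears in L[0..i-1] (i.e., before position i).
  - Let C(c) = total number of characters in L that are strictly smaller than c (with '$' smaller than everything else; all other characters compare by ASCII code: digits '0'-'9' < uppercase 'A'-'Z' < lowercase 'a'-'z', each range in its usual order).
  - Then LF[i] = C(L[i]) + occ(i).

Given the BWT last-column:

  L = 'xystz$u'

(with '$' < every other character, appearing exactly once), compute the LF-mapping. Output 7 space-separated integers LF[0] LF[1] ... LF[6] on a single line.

Char counts: '$':1, 's':1, 't':1, 'u':1, 'x':1, 'y':1, 'z':1
C (first-col start): C('$')=0, C('s')=1, C('t')=2, C('u')=3, C('x')=4, C('y')=5, C('z')=6
L[0]='x': occ=0, LF[0]=C('x')+0=4+0=4
L[1]='y': occ=0, LF[1]=C('y')+0=5+0=5
L[2]='s': occ=0, LF[2]=C('s')+0=1+0=1
L[3]='t': occ=0, LF[3]=C('t')+0=2+0=2
L[4]='z': occ=0, LF[4]=C('z')+0=6+0=6
L[5]='$': occ=0, LF[5]=C('$')+0=0+0=0
L[6]='u': occ=0, LF[6]=C('u')+0=3+0=3

Answer: 4 5 1 2 6 0 3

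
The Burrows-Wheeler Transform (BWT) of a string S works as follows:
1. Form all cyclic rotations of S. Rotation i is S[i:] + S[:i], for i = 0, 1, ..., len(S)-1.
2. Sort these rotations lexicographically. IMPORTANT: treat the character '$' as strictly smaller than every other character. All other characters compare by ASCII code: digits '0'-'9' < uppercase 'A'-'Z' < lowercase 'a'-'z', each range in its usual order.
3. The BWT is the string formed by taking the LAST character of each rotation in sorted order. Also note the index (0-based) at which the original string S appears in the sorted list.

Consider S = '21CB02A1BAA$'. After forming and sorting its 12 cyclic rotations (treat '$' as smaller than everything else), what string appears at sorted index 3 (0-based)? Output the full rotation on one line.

Answer: 1CB02A1BAA$2

Derivation:
All 12 rotations (rotation i = S[i:]+S[:i]):
  rot[0] = 21CB02A1BAA$
  rot[1] = 1CB02A1BAA$2
  rot[2] = CB02A1BAA$21
  rot[3] = B02A1BAA$21C
  rot[4] = 02A1BAA$21CB
  rot[5] = 2A1BAA$21CB0
  rot[6] = A1BAA$21CB02
  rot[7] = 1BAA$21CB02A
  rot[8] = BAA$21CB02A1
  rot[9] = AA$21CB02A1B
  rot[10] = A$21CB02A1BA
  rot[11] = $21CB02A1BAA
Sorted (with $ < everything):
  sorted[0] = $21CB02A1BAA
  sorted[1] = 02A1BAA$21CB
  sorted[2] = 1BAA$21CB02A
  sorted[3] = 1CB02A1BAA$2
  sorted[4] = 21CB02A1BAA$
  sorted[5] = 2A1BAA$21CB0
  sorted[6] = A$21CB02A1BA
  sorted[7] = A1BAA$21CB02
  sorted[8] = AA$21CB02A1B
  sorted[9] = B02A1BAA$21C
  sorted[10] = BAA$21CB02A1
  sorted[11] = CB02A1BAA$21
sorted[3] = 1CB02A1BAA$2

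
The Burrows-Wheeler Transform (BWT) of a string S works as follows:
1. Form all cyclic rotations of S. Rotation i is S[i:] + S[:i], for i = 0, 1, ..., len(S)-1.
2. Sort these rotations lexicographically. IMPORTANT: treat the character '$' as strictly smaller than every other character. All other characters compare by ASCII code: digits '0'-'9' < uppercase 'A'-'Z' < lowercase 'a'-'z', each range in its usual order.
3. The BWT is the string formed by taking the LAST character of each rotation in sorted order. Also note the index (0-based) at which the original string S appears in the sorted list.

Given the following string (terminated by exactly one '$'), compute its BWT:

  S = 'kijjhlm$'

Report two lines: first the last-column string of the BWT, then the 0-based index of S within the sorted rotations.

Answer: mjkji$hl
5

Derivation:
All 8 rotations (rotation i = S[i:]+S[:i]):
  rot[0] = kijjhlm$
  rot[1] = ijjhlm$k
  rot[2] = jjhlm$ki
  rot[3] = jhlm$kij
  rot[4] = hlm$kijj
  rot[5] = lm$kijjh
  rot[6] = m$kijjhl
  rot[7] = $kijjhlm
Sorted (with $ < everything):
  sorted[0] = $kijjhlm  (last char: 'm')
  sorted[1] = hlm$kijj  (last char: 'j')
  sorted[2] = ijjhlm$k  (last char: 'k')
  sorted[3] = jhlm$kij  (last char: 'j')
  sorted[4] = jjhlm$ki  (last char: 'i')
  sorted[5] = kijjhlm$  (last char: '$')
  sorted[6] = lm$kijjh  (last char: 'h')
  sorted[7] = m$kijjhl  (last char: 'l')
Last column: mjkji$hl
Original string S is at sorted index 5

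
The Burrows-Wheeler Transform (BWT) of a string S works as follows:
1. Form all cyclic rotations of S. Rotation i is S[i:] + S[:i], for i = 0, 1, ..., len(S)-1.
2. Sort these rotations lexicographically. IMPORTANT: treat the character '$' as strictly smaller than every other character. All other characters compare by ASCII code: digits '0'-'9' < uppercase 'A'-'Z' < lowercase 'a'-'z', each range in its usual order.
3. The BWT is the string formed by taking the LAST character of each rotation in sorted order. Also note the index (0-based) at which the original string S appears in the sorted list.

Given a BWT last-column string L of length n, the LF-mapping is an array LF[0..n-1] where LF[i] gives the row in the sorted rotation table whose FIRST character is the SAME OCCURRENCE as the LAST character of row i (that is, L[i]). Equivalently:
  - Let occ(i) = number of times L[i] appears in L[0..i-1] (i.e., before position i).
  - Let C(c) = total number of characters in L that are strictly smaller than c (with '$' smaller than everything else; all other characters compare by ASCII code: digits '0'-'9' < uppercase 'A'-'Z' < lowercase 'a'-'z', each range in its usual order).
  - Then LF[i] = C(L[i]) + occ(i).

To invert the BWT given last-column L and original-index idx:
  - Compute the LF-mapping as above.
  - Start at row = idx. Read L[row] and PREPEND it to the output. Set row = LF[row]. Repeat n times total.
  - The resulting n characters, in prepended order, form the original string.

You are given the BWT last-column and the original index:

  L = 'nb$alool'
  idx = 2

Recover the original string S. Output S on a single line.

LF mapping: 5 2 0 1 3 6 7 4
Walk LF starting at row 2, prepending L[row]:
  step 1: row=2, L[2]='$', prepend. Next row=LF[2]=0
  step 2: row=0, L[0]='n', prepend. Next row=LF[0]=5
  step 3: row=5, L[5]='o', prepend. Next row=LF[5]=6
  step 4: row=6, L[6]='o', prepend. Next row=LF[6]=7
  step 5: row=7, L[7]='l', prepend. Next row=LF[7]=4
  step 6: row=4, L[4]='l', prepend. Next row=LF[4]=3
  step 7: row=3, L[3]='a', prepend. Next row=LF[3]=1
  step 8: row=1, L[1]='b', prepend. Next row=LF[1]=2
Reversed output: balloon$

Answer: balloon$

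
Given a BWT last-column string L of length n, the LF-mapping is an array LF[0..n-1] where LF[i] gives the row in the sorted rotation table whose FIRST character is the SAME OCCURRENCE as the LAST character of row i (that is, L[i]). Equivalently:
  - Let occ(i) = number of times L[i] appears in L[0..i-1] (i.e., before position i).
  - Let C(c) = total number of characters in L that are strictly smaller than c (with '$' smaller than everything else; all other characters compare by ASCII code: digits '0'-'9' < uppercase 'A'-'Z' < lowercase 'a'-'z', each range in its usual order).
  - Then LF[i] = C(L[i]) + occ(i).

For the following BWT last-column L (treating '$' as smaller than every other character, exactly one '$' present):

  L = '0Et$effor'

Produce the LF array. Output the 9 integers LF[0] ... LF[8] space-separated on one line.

Answer: 1 2 8 0 3 4 5 6 7

Derivation:
Char counts: '$':1, '0':1, 'E':1, 'e':1, 'f':2, 'o':1, 'r':1, 't':1
C (first-col start): C('$')=0, C('0')=1, C('E')=2, C('e')=3, C('f')=4, C('o')=6, C('r')=7, C('t')=8
L[0]='0': occ=0, LF[0]=C('0')+0=1+0=1
L[1]='E': occ=0, LF[1]=C('E')+0=2+0=2
L[2]='t': occ=0, LF[2]=C('t')+0=8+0=8
L[3]='$': occ=0, LF[3]=C('$')+0=0+0=0
L[4]='e': occ=0, LF[4]=C('e')+0=3+0=3
L[5]='f': occ=0, LF[5]=C('f')+0=4+0=4
L[6]='f': occ=1, LF[6]=C('f')+1=4+1=5
L[7]='o': occ=0, LF[7]=C('o')+0=6+0=6
L[8]='r': occ=0, LF[8]=C('r')+0=7+0=7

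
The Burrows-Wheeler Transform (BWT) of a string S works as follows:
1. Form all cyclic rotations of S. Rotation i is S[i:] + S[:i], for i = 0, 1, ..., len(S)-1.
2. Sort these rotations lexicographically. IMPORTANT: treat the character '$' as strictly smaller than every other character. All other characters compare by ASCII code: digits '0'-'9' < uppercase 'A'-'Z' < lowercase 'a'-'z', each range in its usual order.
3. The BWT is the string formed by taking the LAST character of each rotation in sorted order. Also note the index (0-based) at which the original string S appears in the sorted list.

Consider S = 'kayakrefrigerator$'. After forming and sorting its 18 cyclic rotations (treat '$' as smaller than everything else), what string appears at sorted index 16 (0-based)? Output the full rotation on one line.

All 18 rotations (rotation i = S[i:]+S[:i]):
  rot[0] = kayakrefrigerator$
  rot[1] = ayakrefrigerator$k
  rot[2] = yakrefrigerator$ka
  rot[3] = akrefrigerator$kay
  rot[4] = krefrigerator$kaya
  rot[5] = refrigerator$kayak
  rot[6] = efrigerator$kayakr
  rot[7] = frigerator$kayakre
  rot[8] = rigerator$kayakref
  rot[9] = igerator$kayakrefr
  rot[10] = gerator$kayakrefri
  rot[11] = erator$kayakrefrig
  rot[12] = rator$kayakrefrige
  rot[13] = ator$kayakrefriger
  rot[14] = tor$kayakrefrigera
  rot[15] = or$kayakrefrigerat
  rot[16] = r$kayakrefrigerato
  rot[17] = $kayakrefrigerator
Sorted (with $ < everything):
  sorted[0] = $kayakrefrigerator
  sorted[1] = akrefrigerator$kay
  sorted[2] = ator$kayakrefriger
  sorted[3] = ayakrefrigerator$k
  sorted[4] = efrigerator$kayakr
  sorted[5] = erator$kayakrefrig
  sorted[6] = frigerator$kayakre
  sorted[7] = gerator$kayakrefri
  sorted[8] = igerator$kayakrefr
  sorted[9] = kayakrefrigerator$
  sorted[10] = krefrigerator$kaya
  sorted[11] = or$kayakrefrigerat
  sorted[12] = r$kayakrefrigerato
  sorted[13] = rator$kayakrefrige
  sorted[14] = refrigerator$kayak
  sorted[15] = rigerator$kayakref
  sorted[16] = tor$kayakrefrigera
  sorted[17] = yakrefrigerator$ka
sorted[16] = tor$kayakrefrigera

Answer: tor$kayakrefrigera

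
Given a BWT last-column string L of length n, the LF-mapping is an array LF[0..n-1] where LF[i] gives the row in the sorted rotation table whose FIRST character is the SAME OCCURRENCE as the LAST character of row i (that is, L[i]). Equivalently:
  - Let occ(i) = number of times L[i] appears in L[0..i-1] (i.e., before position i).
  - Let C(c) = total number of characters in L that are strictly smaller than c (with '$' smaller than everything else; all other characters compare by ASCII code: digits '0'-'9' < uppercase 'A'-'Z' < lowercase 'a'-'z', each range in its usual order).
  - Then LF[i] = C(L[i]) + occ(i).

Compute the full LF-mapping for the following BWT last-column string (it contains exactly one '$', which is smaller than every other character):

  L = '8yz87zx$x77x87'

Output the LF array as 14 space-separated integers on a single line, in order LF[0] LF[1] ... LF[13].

Char counts: '$':1, '7':4, '8':3, 'x':3, 'y':1, 'z':2
C (first-col start): C('$')=0, C('7')=1, C('8')=5, C('x')=8, C('y')=11, C('z')=12
L[0]='8': occ=0, LF[0]=C('8')+0=5+0=5
L[1]='y': occ=0, LF[1]=C('y')+0=11+0=11
L[2]='z': occ=0, LF[2]=C('z')+0=12+0=12
L[3]='8': occ=1, LF[3]=C('8')+1=5+1=6
L[4]='7': occ=0, LF[4]=C('7')+0=1+0=1
L[5]='z': occ=1, LF[5]=C('z')+1=12+1=13
L[6]='x': occ=0, LF[6]=C('x')+0=8+0=8
L[7]='$': occ=0, LF[7]=C('$')+0=0+0=0
L[8]='x': occ=1, LF[8]=C('x')+1=8+1=9
L[9]='7': occ=1, LF[9]=C('7')+1=1+1=2
L[10]='7': occ=2, LF[10]=C('7')+2=1+2=3
L[11]='x': occ=2, LF[11]=C('x')+2=8+2=10
L[12]='8': occ=2, LF[12]=C('8')+2=5+2=7
L[13]='7': occ=3, LF[13]=C('7')+3=1+3=4

Answer: 5 11 12 6 1 13 8 0 9 2 3 10 7 4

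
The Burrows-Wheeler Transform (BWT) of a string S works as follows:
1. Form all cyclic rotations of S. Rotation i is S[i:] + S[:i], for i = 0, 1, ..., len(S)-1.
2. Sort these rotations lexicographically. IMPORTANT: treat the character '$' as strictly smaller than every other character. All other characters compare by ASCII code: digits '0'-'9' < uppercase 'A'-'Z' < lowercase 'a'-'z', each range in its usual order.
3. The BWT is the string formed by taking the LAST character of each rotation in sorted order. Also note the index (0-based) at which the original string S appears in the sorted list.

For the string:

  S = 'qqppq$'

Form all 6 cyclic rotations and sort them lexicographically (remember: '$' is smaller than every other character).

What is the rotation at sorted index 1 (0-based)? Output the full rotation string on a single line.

Answer: ppq$qq

Derivation:
All 6 rotations (rotation i = S[i:]+S[:i]):
  rot[0] = qqppq$
  rot[1] = qppq$q
  rot[2] = ppq$qq
  rot[3] = pq$qqp
  rot[4] = q$qqpp
  rot[5] = $qqppq
Sorted (with $ < everything):
  sorted[0] = $qqppq
  sorted[1] = ppq$qq
  sorted[2] = pq$qqp
  sorted[3] = q$qqpp
  sorted[4] = qppq$q
  sorted[5] = qqppq$
sorted[1] = ppq$qq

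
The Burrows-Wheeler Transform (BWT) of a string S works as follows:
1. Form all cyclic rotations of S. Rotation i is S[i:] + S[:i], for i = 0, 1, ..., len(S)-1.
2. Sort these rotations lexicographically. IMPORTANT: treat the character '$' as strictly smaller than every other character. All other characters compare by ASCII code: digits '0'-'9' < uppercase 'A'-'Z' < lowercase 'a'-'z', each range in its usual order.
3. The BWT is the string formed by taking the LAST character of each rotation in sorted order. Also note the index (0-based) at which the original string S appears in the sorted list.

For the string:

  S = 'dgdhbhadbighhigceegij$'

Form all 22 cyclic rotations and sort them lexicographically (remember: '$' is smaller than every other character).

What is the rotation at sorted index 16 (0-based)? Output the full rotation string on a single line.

All 22 rotations (rotation i = S[i:]+S[:i]):
  rot[0] = dgdhbhadbighhigceegij$
  rot[1] = gdhbhadbighhigceegij$d
  rot[2] = dhbhadbighhigceegij$dg
  rot[3] = hbhadbighhigceegij$dgd
  rot[4] = bhadbighhigceegij$dgdh
  rot[5] = hadbighhigceegij$dgdhb
  rot[6] = adbighhigceegij$dgdhbh
  rot[7] = dbighhigceegij$dgdhbha
  rot[8] = bighhigceegij$dgdhbhad
  rot[9] = ighhigceegij$dgdhbhadb
  rot[10] = ghhigceegij$dgdhbhadbi
  rot[11] = hhigceegij$dgdhbhadbig
  rot[12] = higceegij$dgdhbhadbigh
  rot[13] = igceegij$dgdhbhadbighh
  rot[14] = gceegij$dgdhbhadbighhi
  rot[15] = ceegij$dgdhbhadbighhig
  rot[16] = eegij$dgdhbhadbighhigc
  rot[17] = egij$dgdhbhadbighhigce
  rot[18] = gij$dgdhbhadbighhigcee
  rot[19] = ij$dgdhbhadbighhigceeg
  rot[20] = j$dgdhbhadbighhigceegi
  rot[21] = $dgdhbhadbighhigceegij
Sorted (with $ < everything):
  sorted[0] = $dgdhbhadbighhigceegij
  sorted[1] = adbighhigceegij$dgdhbh
  sorted[2] = bhadbighhigceegij$dgdh
  sorted[3] = bighhigceegij$dgdhbhad
  sorted[4] = ceegij$dgdhbhadbighhig
  sorted[5] = dbighhigceegij$dgdhbha
  sorted[6] = dgdhbhadbighhigceegij$
  sorted[7] = dhbhadbighhigceegij$dg
  sorted[8] = eegij$dgdhbhadbighhigc
  sorted[9] = egij$dgdhbhadbighhigce
  sorted[10] = gceegij$dgdhbhadbighhi
  sorted[11] = gdhbhadbighhigceegij$d
  sorted[12] = ghhigceegij$dgdhbhadbi
  sorted[13] = gij$dgdhbhadbighhigcee
  sorted[14] = hadbighhigceegij$dgdhb
  sorted[15] = hbhadbighhigceegij$dgd
  sorted[16] = hhigceegij$dgdhbhadbig
  sorted[17] = higceegij$dgdhbhadbigh
  sorted[18] = igceegij$dgdhbhadbighh
  sorted[19] = ighhigceegij$dgdhbhadb
  sorted[20] = ij$dgdhbhadbighhigceeg
  sorted[21] = j$dgdhbhadbighhigceegi
sorted[16] = hhigceegij$dgdhbhadbig

Answer: hhigceegij$dgdhbhadbig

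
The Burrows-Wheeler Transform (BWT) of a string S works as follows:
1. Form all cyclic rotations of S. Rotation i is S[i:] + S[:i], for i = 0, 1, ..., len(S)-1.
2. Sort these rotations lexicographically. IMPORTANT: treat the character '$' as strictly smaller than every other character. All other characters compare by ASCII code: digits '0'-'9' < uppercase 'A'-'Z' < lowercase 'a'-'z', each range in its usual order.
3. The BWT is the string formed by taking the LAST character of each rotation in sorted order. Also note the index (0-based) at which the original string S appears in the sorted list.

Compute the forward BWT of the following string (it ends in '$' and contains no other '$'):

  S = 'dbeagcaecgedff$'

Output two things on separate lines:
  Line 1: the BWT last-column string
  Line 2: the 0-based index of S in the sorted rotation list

Answer: fcedge$ebagfdac
6

Derivation:
All 15 rotations (rotation i = S[i:]+S[:i]):
  rot[0] = dbeagcaecgedff$
  rot[1] = beagcaecgedff$d
  rot[2] = eagcaecgedff$db
  rot[3] = agcaecgedff$dbe
  rot[4] = gcaecgedff$dbea
  rot[5] = caecgedff$dbeag
  rot[6] = aecgedff$dbeagc
  rot[7] = ecgedff$dbeagca
  rot[8] = cgedff$dbeagcae
  rot[9] = gedff$dbeagcaec
  rot[10] = edff$dbeagcaecg
  rot[11] = dff$dbeagcaecge
  rot[12] = ff$dbeagcaecged
  rot[13] = f$dbeagcaecgedf
  rot[14] = $dbeagcaecgedff
Sorted (with $ < everything):
  sorted[0] = $dbeagcaecgedff  (last char: 'f')
  sorted[1] = aecgedff$dbeagc  (last char: 'c')
  sorted[2] = agcaecgedff$dbe  (last char: 'e')
  sorted[3] = beagcaecgedff$d  (last char: 'd')
  sorted[4] = caecgedff$dbeag  (last char: 'g')
  sorted[5] = cgedff$dbeagcae  (last char: 'e')
  sorted[6] = dbeagcaecgedff$  (last char: '$')
  sorted[7] = dff$dbeagcaecge  (last char: 'e')
  sorted[8] = eagcaecgedff$db  (last char: 'b')
  sorted[9] = ecgedff$dbeagca  (last char: 'a')
  sorted[10] = edff$dbeagcaecg  (last char: 'g')
  sorted[11] = f$dbeagcaecgedf  (last char: 'f')
  sorted[12] = ff$dbeagcaecged  (last char: 'd')
  sorted[13] = gcaecgedff$dbea  (last char: 'a')
  sorted[14] = gedff$dbeagcaec  (last char: 'c')
Last column: fcedge$ebagfdac
Original string S is at sorted index 6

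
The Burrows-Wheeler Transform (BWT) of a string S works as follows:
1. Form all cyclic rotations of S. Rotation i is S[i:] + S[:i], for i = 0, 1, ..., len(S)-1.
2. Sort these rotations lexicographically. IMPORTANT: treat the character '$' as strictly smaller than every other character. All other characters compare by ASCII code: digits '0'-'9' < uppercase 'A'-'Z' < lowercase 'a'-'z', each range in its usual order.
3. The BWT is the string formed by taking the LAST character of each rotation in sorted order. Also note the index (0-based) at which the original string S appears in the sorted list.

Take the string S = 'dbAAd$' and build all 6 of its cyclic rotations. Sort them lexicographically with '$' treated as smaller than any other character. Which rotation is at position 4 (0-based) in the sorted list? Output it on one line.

Answer: d$dbAA

Derivation:
All 6 rotations (rotation i = S[i:]+S[:i]):
  rot[0] = dbAAd$
  rot[1] = bAAd$d
  rot[2] = AAd$db
  rot[3] = Ad$dbA
  rot[4] = d$dbAA
  rot[5] = $dbAAd
Sorted (with $ < everything):
  sorted[0] = $dbAAd
  sorted[1] = AAd$db
  sorted[2] = Ad$dbA
  sorted[3] = bAAd$d
  sorted[4] = d$dbAA
  sorted[5] = dbAAd$
sorted[4] = d$dbAA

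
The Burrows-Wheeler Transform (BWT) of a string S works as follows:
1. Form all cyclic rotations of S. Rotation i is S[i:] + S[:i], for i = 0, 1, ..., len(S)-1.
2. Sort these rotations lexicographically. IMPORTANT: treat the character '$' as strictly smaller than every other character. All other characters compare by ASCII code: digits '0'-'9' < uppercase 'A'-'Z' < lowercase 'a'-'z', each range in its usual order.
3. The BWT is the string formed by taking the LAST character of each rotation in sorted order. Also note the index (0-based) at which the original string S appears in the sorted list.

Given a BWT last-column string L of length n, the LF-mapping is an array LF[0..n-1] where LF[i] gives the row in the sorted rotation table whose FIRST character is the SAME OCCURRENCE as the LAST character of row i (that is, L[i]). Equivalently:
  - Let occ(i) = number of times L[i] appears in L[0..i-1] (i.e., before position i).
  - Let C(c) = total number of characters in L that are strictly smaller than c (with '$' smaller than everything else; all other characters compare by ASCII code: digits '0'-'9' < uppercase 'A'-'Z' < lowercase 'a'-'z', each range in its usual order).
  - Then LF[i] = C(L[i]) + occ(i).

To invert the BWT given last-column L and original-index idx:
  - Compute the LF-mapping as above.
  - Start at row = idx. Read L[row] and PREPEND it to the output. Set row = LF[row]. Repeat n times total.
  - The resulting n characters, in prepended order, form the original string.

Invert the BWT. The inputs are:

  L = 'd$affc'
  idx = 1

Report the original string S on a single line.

Answer: acffd$

Derivation:
LF mapping: 3 0 1 4 5 2
Walk LF starting at row 1, prepending L[row]:
  step 1: row=1, L[1]='$', prepend. Next row=LF[1]=0
  step 2: row=0, L[0]='d', prepend. Next row=LF[0]=3
  step 3: row=3, L[3]='f', prepend. Next row=LF[3]=4
  step 4: row=4, L[4]='f', prepend. Next row=LF[4]=5
  step 5: row=5, L[5]='c', prepend. Next row=LF[5]=2
  step 6: row=2, L[2]='a', prepend. Next row=LF[2]=1
Reversed output: acffd$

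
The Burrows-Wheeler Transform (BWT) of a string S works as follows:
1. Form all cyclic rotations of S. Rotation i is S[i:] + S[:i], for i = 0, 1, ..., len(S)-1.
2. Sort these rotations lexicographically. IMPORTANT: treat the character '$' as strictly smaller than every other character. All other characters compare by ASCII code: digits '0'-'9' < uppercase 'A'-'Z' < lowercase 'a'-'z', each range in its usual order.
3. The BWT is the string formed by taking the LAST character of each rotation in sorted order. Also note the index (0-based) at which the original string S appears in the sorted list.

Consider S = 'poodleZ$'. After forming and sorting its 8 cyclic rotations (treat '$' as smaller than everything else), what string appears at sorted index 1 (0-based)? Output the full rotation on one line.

Answer: Z$poodle

Derivation:
All 8 rotations (rotation i = S[i:]+S[:i]):
  rot[0] = poodleZ$
  rot[1] = oodleZ$p
  rot[2] = odleZ$po
  rot[3] = dleZ$poo
  rot[4] = leZ$pood
  rot[5] = eZ$poodl
  rot[6] = Z$poodle
  rot[7] = $poodleZ
Sorted (with $ < everything):
  sorted[0] = $poodleZ
  sorted[1] = Z$poodle
  sorted[2] = dleZ$poo
  sorted[3] = eZ$poodl
  sorted[4] = leZ$pood
  sorted[5] = odleZ$po
  sorted[6] = oodleZ$p
  sorted[7] = poodleZ$
sorted[1] = Z$poodle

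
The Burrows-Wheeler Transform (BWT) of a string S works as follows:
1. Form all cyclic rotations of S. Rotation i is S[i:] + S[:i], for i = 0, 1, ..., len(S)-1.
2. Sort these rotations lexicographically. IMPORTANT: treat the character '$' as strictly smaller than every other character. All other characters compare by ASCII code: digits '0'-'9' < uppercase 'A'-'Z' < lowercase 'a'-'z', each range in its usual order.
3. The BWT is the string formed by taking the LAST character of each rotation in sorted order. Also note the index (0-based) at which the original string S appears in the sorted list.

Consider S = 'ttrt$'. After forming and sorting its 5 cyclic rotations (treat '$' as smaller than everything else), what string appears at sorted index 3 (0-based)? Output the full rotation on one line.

Answer: trt$t

Derivation:
All 5 rotations (rotation i = S[i:]+S[:i]):
  rot[0] = ttrt$
  rot[1] = trt$t
  rot[2] = rt$tt
  rot[3] = t$ttr
  rot[4] = $ttrt
Sorted (with $ < everything):
  sorted[0] = $ttrt
  sorted[1] = rt$tt
  sorted[2] = t$ttr
  sorted[3] = trt$t
  sorted[4] = ttrt$
sorted[3] = trt$t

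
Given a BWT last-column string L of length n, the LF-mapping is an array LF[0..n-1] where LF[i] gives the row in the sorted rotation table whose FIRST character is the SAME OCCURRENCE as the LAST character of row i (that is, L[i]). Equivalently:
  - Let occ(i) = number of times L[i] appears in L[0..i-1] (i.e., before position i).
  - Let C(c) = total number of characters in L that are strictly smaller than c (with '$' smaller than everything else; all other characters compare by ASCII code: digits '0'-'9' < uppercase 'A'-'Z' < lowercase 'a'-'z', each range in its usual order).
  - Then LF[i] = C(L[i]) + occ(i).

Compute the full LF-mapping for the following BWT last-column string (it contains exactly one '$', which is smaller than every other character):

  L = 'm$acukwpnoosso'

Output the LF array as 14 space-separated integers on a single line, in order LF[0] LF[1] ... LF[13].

Char counts: '$':1, 'a':1, 'c':1, 'k':1, 'm':1, 'n':1, 'o':3, 'p':1, 's':2, 'u':1, 'w':1
C (first-col start): C('$')=0, C('a')=1, C('c')=2, C('k')=3, C('m')=4, C('n')=5, C('o')=6, C('p')=9, C('s')=10, C('u')=12, C('w')=13
L[0]='m': occ=0, LF[0]=C('m')+0=4+0=4
L[1]='$': occ=0, LF[1]=C('$')+0=0+0=0
L[2]='a': occ=0, LF[2]=C('a')+0=1+0=1
L[3]='c': occ=0, LF[3]=C('c')+0=2+0=2
L[4]='u': occ=0, LF[4]=C('u')+0=12+0=12
L[5]='k': occ=0, LF[5]=C('k')+0=3+0=3
L[6]='w': occ=0, LF[6]=C('w')+0=13+0=13
L[7]='p': occ=0, LF[7]=C('p')+0=9+0=9
L[8]='n': occ=0, LF[8]=C('n')+0=5+0=5
L[9]='o': occ=0, LF[9]=C('o')+0=6+0=6
L[10]='o': occ=1, LF[10]=C('o')+1=6+1=7
L[11]='s': occ=0, LF[11]=C('s')+0=10+0=10
L[12]='s': occ=1, LF[12]=C('s')+1=10+1=11
L[13]='o': occ=2, LF[13]=C('o')+2=6+2=8

Answer: 4 0 1 2 12 3 13 9 5 6 7 10 11 8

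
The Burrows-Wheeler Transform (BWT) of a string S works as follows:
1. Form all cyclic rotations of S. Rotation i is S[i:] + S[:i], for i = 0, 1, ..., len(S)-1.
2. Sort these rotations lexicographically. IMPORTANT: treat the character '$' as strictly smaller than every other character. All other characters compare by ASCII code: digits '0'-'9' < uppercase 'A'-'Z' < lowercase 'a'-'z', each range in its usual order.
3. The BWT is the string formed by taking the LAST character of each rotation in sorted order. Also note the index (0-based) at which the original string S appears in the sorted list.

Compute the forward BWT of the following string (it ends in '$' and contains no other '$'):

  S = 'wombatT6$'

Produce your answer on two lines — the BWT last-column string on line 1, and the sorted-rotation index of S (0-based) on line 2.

Answer: 6Ttbmowa$
8

Derivation:
All 9 rotations (rotation i = S[i:]+S[:i]):
  rot[0] = wombatT6$
  rot[1] = ombatT6$w
  rot[2] = mbatT6$wo
  rot[3] = batT6$wom
  rot[4] = atT6$womb
  rot[5] = tT6$womba
  rot[6] = T6$wombat
  rot[7] = 6$wombatT
  rot[8] = $wombatT6
Sorted (with $ < everything):
  sorted[0] = $wombatT6  (last char: '6')
  sorted[1] = 6$wombatT  (last char: 'T')
  sorted[2] = T6$wombat  (last char: 't')
  sorted[3] = atT6$womb  (last char: 'b')
  sorted[4] = batT6$wom  (last char: 'm')
  sorted[5] = mbatT6$wo  (last char: 'o')
  sorted[6] = ombatT6$w  (last char: 'w')
  sorted[7] = tT6$womba  (last char: 'a')
  sorted[8] = wombatT6$  (last char: '$')
Last column: 6Ttbmowa$
Original string S is at sorted index 8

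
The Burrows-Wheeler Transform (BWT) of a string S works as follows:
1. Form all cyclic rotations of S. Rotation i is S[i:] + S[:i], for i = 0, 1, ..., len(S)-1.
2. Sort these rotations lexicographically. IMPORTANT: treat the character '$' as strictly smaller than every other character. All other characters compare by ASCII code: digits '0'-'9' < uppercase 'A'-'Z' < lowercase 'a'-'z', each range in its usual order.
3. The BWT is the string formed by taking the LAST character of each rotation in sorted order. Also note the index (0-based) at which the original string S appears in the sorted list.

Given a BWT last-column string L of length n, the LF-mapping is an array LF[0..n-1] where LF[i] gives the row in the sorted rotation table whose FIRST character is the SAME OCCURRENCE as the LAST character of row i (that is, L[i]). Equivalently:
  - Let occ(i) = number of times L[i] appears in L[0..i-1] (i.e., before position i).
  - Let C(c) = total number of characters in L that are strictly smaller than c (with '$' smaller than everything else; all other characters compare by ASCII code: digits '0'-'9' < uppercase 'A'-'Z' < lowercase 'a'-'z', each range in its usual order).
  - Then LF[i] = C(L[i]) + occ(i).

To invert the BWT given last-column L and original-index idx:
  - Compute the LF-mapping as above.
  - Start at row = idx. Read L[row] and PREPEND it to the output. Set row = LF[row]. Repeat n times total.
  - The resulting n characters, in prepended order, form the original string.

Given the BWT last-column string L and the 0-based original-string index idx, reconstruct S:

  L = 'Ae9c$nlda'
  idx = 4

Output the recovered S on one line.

LF mapping: 2 6 1 4 0 8 7 5 3
Walk LF starting at row 4, prepending L[row]:
  step 1: row=4, L[4]='$', prepend. Next row=LF[4]=0
  step 2: row=0, L[0]='A', prepend. Next row=LF[0]=2
  step 3: row=2, L[2]='9', prepend. Next row=LF[2]=1
  step 4: row=1, L[1]='e', prepend. Next row=LF[1]=6
  step 5: row=6, L[6]='l', prepend. Next row=LF[6]=7
  step 6: row=7, L[7]='d', prepend. Next row=LF[7]=5
  step 7: row=5, L[5]='n', prepend. Next row=LF[5]=8
  step 8: row=8, L[8]='a', prepend. Next row=LF[8]=3
  step 9: row=3, L[3]='c', prepend. Next row=LF[3]=4
Reversed output: candle9A$

Answer: candle9A$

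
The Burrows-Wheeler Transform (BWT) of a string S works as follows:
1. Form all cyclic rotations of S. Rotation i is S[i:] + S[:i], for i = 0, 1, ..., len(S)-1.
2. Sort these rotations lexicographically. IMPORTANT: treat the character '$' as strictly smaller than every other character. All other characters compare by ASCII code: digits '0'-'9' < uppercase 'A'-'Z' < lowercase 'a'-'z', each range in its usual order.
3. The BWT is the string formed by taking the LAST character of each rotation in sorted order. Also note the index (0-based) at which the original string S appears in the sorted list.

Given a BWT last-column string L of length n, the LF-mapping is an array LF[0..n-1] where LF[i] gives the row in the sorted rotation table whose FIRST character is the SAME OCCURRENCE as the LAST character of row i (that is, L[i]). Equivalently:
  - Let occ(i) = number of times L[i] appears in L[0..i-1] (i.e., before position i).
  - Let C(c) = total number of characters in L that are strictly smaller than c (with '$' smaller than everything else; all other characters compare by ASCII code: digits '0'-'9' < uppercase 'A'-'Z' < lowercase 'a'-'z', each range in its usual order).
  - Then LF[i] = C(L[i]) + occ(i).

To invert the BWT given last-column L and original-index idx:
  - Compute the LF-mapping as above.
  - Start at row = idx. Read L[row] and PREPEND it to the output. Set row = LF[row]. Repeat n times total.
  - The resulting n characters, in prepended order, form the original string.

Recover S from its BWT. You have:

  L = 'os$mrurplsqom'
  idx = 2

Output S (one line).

LF mapping: 4 10 0 2 8 12 9 6 1 11 7 5 3
Walk LF starting at row 2, prepending L[row]:
  step 1: row=2, L[2]='$', prepend. Next row=LF[2]=0
  step 2: row=0, L[0]='o', prepend. Next row=LF[0]=4
  step 3: row=4, L[4]='r', prepend. Next row=LF[4]=8
  step 4: row=8, L[8]='l', prepend. Next row=LF[8]=1
  step 5: row=1, L[1]='s', prepend. Next row=LF[1]=10
  step 6: row=10, L[10]='q', prepend. Next row=LF[10]=7
  step 7: row=7, L[7]='p', prepend. Next row=LF[7]=6
  step 8: row=6, L[6]='r', prepend. Next row=LF[6]=9
  step 9: row=9, L[9]='s', prepend. Next row=LF[9]=11
  step 10: row=11, L[11]='o', prepend. Next row=LF[11]=5
  step 11: row=5, L[5]='u', prepend. Next row=LF[5]=12
  step 12: row=12, L[12]='m', prepend. Next row=LF[12]=3
  step 13: row=3, L[3]='m', prepend. Next row=LF[3]=2
Reversed output: mmuosrpqslro$

Answer: mmuosrpqslro$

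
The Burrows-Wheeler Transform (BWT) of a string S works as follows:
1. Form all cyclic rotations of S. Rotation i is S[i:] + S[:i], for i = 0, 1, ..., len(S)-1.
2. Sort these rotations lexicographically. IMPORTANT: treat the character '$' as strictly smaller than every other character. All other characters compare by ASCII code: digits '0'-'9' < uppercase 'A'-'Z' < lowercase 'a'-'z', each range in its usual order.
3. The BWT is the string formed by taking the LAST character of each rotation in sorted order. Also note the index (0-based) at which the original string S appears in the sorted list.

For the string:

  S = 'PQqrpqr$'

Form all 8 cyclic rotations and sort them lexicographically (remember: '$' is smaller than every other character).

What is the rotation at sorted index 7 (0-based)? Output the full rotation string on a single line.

Answer: rpqr$PQq

Derivation:
All 8 rotations (rotation i = S[i:]+S[:i]):
  rot[0] = PQqrpqr$
  rot[1] = Qqrpqr$P
  rot[2] = qrpqr$PQ
  rot[3] = rpqr$PQq
  rot[4] = pqr$PQqr
  rot[5] = qr$PQqrp
  rot[6] = r$PQqrpq
  rot[7] = $PQqrpqr
Sorted (with $ < everything):
  sorted[0] = $PQqrpqr
  sorted[1] = PQqrpqr$
  sorted[2] = Qqrpqr$P
  sorted[3] = pqr$PQqr
  sorted[4] = qr$PQqrp
  sorted[5] = qrpqr$PQ
  sorted[6] = r$PQqrpq
  sorted[7] = rpqr$PQq
sorted[7] = rpqr$PQq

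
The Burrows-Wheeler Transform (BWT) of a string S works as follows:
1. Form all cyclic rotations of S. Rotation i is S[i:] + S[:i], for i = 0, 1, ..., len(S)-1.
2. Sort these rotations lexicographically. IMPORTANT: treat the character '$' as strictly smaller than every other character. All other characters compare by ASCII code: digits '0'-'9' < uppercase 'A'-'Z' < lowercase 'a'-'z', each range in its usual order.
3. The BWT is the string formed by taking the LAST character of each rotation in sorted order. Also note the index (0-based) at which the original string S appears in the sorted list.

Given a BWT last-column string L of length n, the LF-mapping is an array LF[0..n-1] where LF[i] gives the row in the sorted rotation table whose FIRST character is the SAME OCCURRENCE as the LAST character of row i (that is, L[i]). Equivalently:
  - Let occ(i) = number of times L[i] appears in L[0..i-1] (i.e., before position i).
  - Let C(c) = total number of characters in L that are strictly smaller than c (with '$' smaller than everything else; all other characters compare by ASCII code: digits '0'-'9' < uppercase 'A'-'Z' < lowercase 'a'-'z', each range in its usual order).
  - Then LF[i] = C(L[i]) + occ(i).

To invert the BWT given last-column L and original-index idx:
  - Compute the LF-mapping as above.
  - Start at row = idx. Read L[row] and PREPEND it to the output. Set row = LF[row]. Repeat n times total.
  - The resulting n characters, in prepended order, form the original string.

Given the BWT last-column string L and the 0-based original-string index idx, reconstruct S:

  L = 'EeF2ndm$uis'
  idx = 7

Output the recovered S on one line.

Answer: misunde2FE$

Derivation:
LF mapping: 2 5 3 1 8 4 7 0 10 6 9
Walk LF starting at row 7, prepending L[row]:
  step 1: row=7, L[7]='$', prepend. Next row=LF[7]=0
  step 2: row=0, L[0]='E', prepend. Next row=LF[0]=2
  step 3: row=2, L[2]='F', prepend. Next row=LF[2]=3
  step 4: row=3, L[3]='2', prepend. Next row=LF[3]=1
  step 5: row=1, L[1]='e', prepend. Next row=LF[1]=5
  step 6: row=5, L[5]='d', prepend. Next row=LF[5]=4
  step 7: row=4, L[4]='n', prepend. Next row=LF[4]=8
  step 8: row=8, L[8]='u', prepend. Next row=LF[8]=10
  step 9: row=10, L[10]='s', prepend. Next row=LF[10]=9
  step 10: row=9, L[9]='i', prepend. Next row=LF[9]=6
  step 11: row=6, L[6]='m', prepend. Next row=LF[6]=7
Reversed output: misunde2FE$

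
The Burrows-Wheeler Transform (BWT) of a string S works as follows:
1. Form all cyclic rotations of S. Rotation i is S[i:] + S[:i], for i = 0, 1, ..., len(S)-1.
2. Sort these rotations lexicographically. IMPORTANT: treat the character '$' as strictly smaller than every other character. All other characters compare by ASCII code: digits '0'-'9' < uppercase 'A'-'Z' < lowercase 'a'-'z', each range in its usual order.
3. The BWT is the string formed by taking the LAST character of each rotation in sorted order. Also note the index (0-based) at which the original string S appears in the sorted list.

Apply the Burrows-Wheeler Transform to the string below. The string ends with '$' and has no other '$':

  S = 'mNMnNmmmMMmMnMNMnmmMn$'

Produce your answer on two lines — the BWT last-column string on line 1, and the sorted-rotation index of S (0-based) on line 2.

Answer: nmnMmmNNmMnmmM$mnNMMMM
14

Derivation:
All 22 rotations (rotation i = S[i:]+S[:i]):
  rot[0] = mNMnNmmmMMmMnMNMnmmMn$
  rot[1] = NMnNmmmMMmMnMNMnmmMn$m
  rot[2] = MnNmmmMMmMnMNMnmmMn$mN
  rot[3] = nNmmmMMmMnMNMnmmMn$mNM
  rot[4] = NmmmMMmMnMNMnmmMn$mNMn
  rot[5] = mmmMMmMnMNMnmmMn$mNMnN
  rot[6] = mmMMmMnMNMnmmMn$mNMnNm
  rot[7] = mMMmMnMNMnmmMn$mNMnNmm
  rot[8] = MMmMnMNMnmmMn$mNMnNmmm
  rot[9] = MmMnMNMnmmMn$mNMnNmmmM
  rot[10] = mMnMNMnmmMn$mNMnNmmmMM
  rot[11] = MnMNMnmmMn$mNMnNmmmMMm
  rot[12] = nMNMnmmMn$mNMnNmmmMMmM
  rot[13] = MNMnmmMn$mNMnNmmmMMmMn
  rot[14] = NMnmmMn$mNMnNmmmMMmMnM
  rot[15] = MnmmMn$mNMnNmmmMMmMnMN
  rot[16] = nmmMn$mNMnNmmmMMmMnMNM
  rot[17] = mmMn$mNMnNmmmMMmMnMNMn
  rot[18] = mMn$mNMnNmmmMMmMnMNMnm
  rot[19] = Mn$mNMnNmmmMMmMnMNMnmm
  rot[20] = n$mNMnNmmmMMmMnMNMnmmM
  rot[21] = $mNMnNmmmMMmMnMNMnmmMn
Sorted (with $ < everything):
  sorted[0] = $mNMnNmmmMMmMnMNMnmmMn  (last char: 'n')
  sorted[1] = MMmMnMNMnmmMn$mNMnNmmm  (last char: 'm')
  sorted[2] = MNMnmmMn$mNMnNmmmMMmMn  (last char: 'n')
  sorted[3] = MmMnMNMnmmMn$mNMnNmmmM  (last char: 'M')
  sorted[4] = Mn$mNMnNmmmMMmMnMNMnmm  (last char: 'm')
  sorted[5] = MnMNMnmmMn$mNMnNmmmMMm  (last char: 'm')
  sorted[6] = MnNmmmMMmMnMNMnmmMn$mN  (last char: 'N')
  sorted[7] = MnmmMn$mNMnNmmmMMmMnMN  (last char: 'N')
  sorted[8] = NMnNmmmMMmMnMNMnmmMn$m  (last char: 'm')
  sorted[9] = NMnmmMn$mNMnNmmmMMmMnM  (last char: 'M')
  sorted[10] = NmmmMMmMnMNMnmmMn$mNMn  (last char: 'n')
  sorted[11] = mMMmMnMNMnmmMn$mNMnNmm  (last char: 'm')
  sorted[12] = mMn$mNMnNmmmMMmMnMNMnm  (last char: 'm')
  sorted[13] = mMnMNMnmmMn$mNMnNmmmMM  (last char: 'M')
  sorted[14] = mNMnNmmmMMmMnMNMnmmMn$  (last char: '$')
  sorted[15] = mmMMmMnMNMnmmMn$mNMnNm  (last char: 'm')
  sorted[16] = mmMn$mNMnNmmmMMmMnMNMn  (last char: 'n')
  sorted[17] = mmmMMmMnMNMnmmMn$mNMnN  (last char: 'N')
  sorted[18] = n$mNMnNmmmMMmMnMNMnmmM  (last char: 'M')
  sorted[19] = nMNMnmmMn$mNMnNmmmMMmM  (last char: 'M')
  sorted[20] = nNmmmMMmMnMNMnmmMn$mNM  (last char: 'M')
  sorted[21] = nmmMn$mNMnNmmmMMmMnMNM  (last char: 'M')
Last column: nmnMmmNNmMnmmM$mnNMMMM
Original string S is at sorted index 14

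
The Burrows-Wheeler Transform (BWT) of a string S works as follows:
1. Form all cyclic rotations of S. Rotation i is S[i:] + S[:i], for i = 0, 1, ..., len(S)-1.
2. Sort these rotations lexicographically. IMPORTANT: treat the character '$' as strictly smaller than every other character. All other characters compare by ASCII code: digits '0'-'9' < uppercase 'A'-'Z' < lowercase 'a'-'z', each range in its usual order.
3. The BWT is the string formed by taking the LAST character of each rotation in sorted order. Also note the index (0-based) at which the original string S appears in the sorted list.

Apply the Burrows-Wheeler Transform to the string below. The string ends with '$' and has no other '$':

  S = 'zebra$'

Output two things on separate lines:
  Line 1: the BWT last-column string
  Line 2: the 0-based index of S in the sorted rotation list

Answer: arezb$
5

Derivation:
All 6 rotations (rotation i = S[i:]+S[:i]):
  rot[0] = zebra$
  rot[1] = ebra$z
  rot[2] = bra$ze
  rot[3] = ra$zeb
  rot[4] = a$zebr
  rot[5] = $zebra
Sorted (with $ < everything):
  sorted[0] = $zebra  (last char: 'a')
  sorted[1] = a$zebr  (last char: 'r')
  sorted[2] = bra$ze  (last char: 'e')
  sorted[3] = ebra$z  (last char: 'z')
  sorted[4] = ra$zeb  (last char: 'b')
  sorted[5] = zebra$  (last char: '$')
Last column: arezb$
Original string S is at sorted index 5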